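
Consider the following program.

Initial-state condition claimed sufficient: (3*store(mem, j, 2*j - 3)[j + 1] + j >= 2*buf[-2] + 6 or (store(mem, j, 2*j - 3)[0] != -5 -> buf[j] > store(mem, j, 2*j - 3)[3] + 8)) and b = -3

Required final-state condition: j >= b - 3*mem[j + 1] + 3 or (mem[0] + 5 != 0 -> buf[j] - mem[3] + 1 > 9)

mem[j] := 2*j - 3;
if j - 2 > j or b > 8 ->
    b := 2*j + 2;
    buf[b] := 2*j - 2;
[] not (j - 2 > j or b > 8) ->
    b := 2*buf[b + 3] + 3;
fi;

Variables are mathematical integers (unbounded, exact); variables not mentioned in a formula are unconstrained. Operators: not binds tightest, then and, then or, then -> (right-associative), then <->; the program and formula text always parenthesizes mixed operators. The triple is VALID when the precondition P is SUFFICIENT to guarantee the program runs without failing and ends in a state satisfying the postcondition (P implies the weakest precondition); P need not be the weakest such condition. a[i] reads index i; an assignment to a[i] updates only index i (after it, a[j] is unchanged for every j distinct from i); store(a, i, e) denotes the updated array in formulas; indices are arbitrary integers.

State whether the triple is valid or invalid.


Working backward. After the program, the postcondition j >= b - 3*mem[j + 1] + 3 or (mem[0] + 5 != 0 -> buf[j] - mem[3] + 1 > 9) must hold; in canonical form it is 3*mem[j + 1] + j >= b + 3 or (mem[0] != -5 -> buf[j] > mem[3] + 8).
Then branch requires 3*mem[j + 1] >= j + 5 or (mem[0] != -5 -> store(buf, 2*j + 2, 2*j - 2)[j] > mem[3] + 8); else branch requires 3*mem[j + 1] + j >= 2*buf[b + 3] + 6 or (mem[0] != -5 -> buf[j] > mem[3] + 8).
Before the if: (b > 8 -> (3*mem[j + 1] >= j + 5 or (mem[0] != -5 -> store(buf, 2*j + 2, 2*j - 2)[j] > mem[3] + 8))) and ((not (b > 8)) -> (3*mem[j + 1] + j >= 2*buf[b + 3] + 6 or (mem[0] != -5 -> buf[j] > mem[3] + 8)))
Before mem[j] := 2*j - 3: (b > 8 -> (3*store(mem, j, 2*j - 3)[j + 1] >= j + 5 or (store(mem, j, 2*j - 3)[0] != -5 -> store(buf, 2*j + 2, 2*j - 2)[j] > store(mem, j, 2*j - 3)[3] + 8))) and ((not (b > 8)) -> (3*store(mem, j, 2*j - 3)[j + 1] + j >= 2*buf[b + 3] + 6 or (store(mem, j, 2*j - 3)[0] != -5 -> buf[j] > store(mem, j, 2*j - 3)[3] + 8)))
The weakest precondition is (b > 8 -> (3*store(mem, j, 2*j - 3)[j + 1] >= j + 5 or (store(mem, j, 2*j - 3)[0] != -5 -> store(buf, 2*j + 2, 2*j - 2)[j] > store(mem, j, 2*j - 3)[3] + 8))) and ((not (b > 8)) -> (3*store(mem, j, 2*j - 3)[j + 1] + j >= 2*buf[b + 3] + 6 or (store(mem, j, 2*j - 3)[0] != -5 -> buf[j] > store(mem, j, 2*j - 3)[3] + 8))).
Check whether (3*store(mem, j, 2*j - 3)[j + 1] + j >= 2*buf[-2] + 6 or (store(mem, j, 2*j - 3)[0] != -5 -> buf[j] > store(mem, j, 2*j - 3)[3] + 8)) and b = -3 implies it.
Countermodel: at the initial state b = -3, buf = {[-2] = -46565, [0] = 11794, [2] = -31034, [3] = 5, [6] = 5, elsewhere 5}, j = 2, mem = {[-2] = 4, [0] = 15, [2] = 4, [3] = -31042, [6] = 4, elsewhere 4}, the precondition holds but the weakest precondition fails.
Answer: invalid


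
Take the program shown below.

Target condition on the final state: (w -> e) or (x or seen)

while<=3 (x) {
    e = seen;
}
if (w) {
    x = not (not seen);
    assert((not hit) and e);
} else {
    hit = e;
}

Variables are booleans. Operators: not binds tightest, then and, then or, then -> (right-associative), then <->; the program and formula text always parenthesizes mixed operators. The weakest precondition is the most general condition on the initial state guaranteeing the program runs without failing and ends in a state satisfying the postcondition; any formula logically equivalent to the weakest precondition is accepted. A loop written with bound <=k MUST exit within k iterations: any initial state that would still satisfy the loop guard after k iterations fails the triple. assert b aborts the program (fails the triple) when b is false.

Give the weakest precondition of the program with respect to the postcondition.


Working backward. After the program, the postcondition (w -> e) or (x or seen) must hold; in canonical form it is (w -> e) or x or seen.
Then branch requires (not hit) and e and ((w -> e) or seen); else branch requires (w -> e) or x or seen.
Before the if: (w -> ((not hit) and e and ((w -> e) or seen))) and ((not w) -> ((w -> e) or x or seen))
Before the loop (bound <=3), unroll the exhaustion recursion (WP_0 = exit-now case; WP_j = one more guarded iteration, up to j = 3):
  WP_0: (not x) and (w -> ((not hit) and e and ((w -> e) or seen))) and ((not w) -> ((w -> e) or x or seen))
  WP_1: (x -> ((not x) and (w -> ((not hit) and seen and ((w -> seen) or seen))) and ((not w) -> ((w -> seen) or x or seen)))) and ((not x) -> ((w -> ((not hit) and e and ((w -> e) or seen))) and ((not w) -> ((w -> e) or x or seen))))
  WP_2: (x -> ((x -> ((not x) and (w -> ((not hit) and seen and ((w -> seen) or seen))) and ((not w) -> ((w -> seen) or x or seen)))) and ((not x) -> ((w -> ((not hit) and seen and ((w -> seen) or seen))) and ((not w) -> ((w -> seen) or x or seen)))))) and ((not x) -> ((w -> ((not hit) and e and ((w -> e) or seen))) and ((not w) -> ((w -> e) or x or seen))))
  WP_3: (x -> ((x -> ((x -> ((not x) and (w -> ((not hit) and seen and ((w -> seen) or seen))) and ((not w) -> ((w -> seen) or x or seen)))) and ((not x) -> ((w -> ((not hit) and seen and ((w -> seen) or seen))) and ((not w) -> ((w -> seen) or x or seen)))))) and ((not x) -> ((w -> ((not hit) and seen and ((w -> seen) or seen))) and ((not w) -> ((w -> seen) or x or seen)))))) and ((not x) -> ((w -> ((not hit) and e and ((w -> e) or seen))) and ((not w) -> ((w -> e) or x or seen))))
So before the loop: (x -> ((x -> ((x -> ((not x) and (w -> ((not hit) and seen and ((w -> seen) or seen))) and ((not w) -> ((w -> seen) or x or seen)))) and ((not x) -> ((w -> ((not hit) and seen and ((w -> seen) or seen))) and ((not w) -> ((w -> seen) or x or seen)))))) and ((not x) -> ((w -> ((not hit) and seen and ((w -> seen) or seen))) and ((not w) -> ((w -> seen) or x or seen)))))) and ((not x) -> ((w -> ((not hit) and e and ((w -> e) or seen))) and ((not w) -> ((w -> e) or x or seen))))
Answer: WP = (x -> ((x -> ((x -> ((not x) and (w -> ((not hit) and seen and ((w -> seen) or seen))) and ((not w) -> ((w -> seen) or x or seen)))) and ((not x) -> ((w -> ((not hit) and seen and ((w -> seen) or seen))) and ((not w) -> ((w -> seen) or x or seen)))))) and ((not x) -> ((w -> ((not hit) and seen and ((w -> seen) or seen))) and ((not w) -> ((w -> seen) or x or seen)))))) and ((not x) -> ((w -> ((not hit) and e and ((w -> e) or seen))) and ((not w) -> ((w -> e) or x or seen))))


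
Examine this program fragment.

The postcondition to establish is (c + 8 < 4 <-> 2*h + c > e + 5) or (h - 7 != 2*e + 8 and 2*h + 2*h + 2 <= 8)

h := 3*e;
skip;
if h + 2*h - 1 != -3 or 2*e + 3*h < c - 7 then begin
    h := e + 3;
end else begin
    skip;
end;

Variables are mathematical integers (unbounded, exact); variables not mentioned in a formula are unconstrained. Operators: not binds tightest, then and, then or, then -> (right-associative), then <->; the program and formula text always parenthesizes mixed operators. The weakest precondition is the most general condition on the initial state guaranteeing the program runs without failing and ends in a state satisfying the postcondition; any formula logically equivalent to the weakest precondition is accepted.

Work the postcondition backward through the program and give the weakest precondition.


Working backward. After the program, the postcondition (c + 8 < 4 <-> 2*h + c > e + 5) or (h - 7 != 2*e + 8 and 2*h + 2*h + 2 <= 8) must hold; in canonical form it is (c < -4 <-> c + 2*h > e + 5) or (h != 2*e + 15 and 4*h <= 6).
Then branch requires (c < -4 <-> c + e > -1) or (e != -12 and 4*e <= -6); else branch requires (c < -4 <-> c + 2*h > e + 5) or (h != 2*e + 15 and 4*h <= 6).
Before the if: ((3*h != -2 or 2*e + 3*h < c - 7) -> ((c < -4 <-> c + e > -1) or (e != -12 and 4*e <= -6))) and ((not (3*h != -2 or 2*e + 3*h < c - 7)) -> ((c < -4 <-> c + 2*h > e + 5) or (h != 2*e + 15 and 4*h <= 6)))
Before skip: ((3*h != -2 or 2*e + 3*h < c - 7) -> ((c < -4 <-> c + e > -1) or (e != -12 and 4*e <= -6))) and ((not (3*h != -2 or 2*e + 3*h < c - 7)) -> ((c < -4 <-> c + 2*h > e + 5) or (h != 2*e + 15 and 4*h <= 6)))
Before h := 3*e: ((9*e != -2 or 11*e < c - 7) -> ((c < -4 <-> c + e > -1) or (e != -12 and 4*e <= -6))) and ((not (9*e != -2 or 11*e < c - 7)) -> ((c < -4 <-> c + 5*e > 5) or (e != 15 and 12*e <= 6)))
Answer: WP = ((9*e != -2 or 11*e < c - 7) -> ((c < -4 <-> c + e > -1) or (e != -12 and 4*e <= -6))) and ((not (9*e != -2 or 11*e < c - 7)) -> ((c < -4 <-> c + 5*e > 5) or (e != 15 and 12*e <= 6)))


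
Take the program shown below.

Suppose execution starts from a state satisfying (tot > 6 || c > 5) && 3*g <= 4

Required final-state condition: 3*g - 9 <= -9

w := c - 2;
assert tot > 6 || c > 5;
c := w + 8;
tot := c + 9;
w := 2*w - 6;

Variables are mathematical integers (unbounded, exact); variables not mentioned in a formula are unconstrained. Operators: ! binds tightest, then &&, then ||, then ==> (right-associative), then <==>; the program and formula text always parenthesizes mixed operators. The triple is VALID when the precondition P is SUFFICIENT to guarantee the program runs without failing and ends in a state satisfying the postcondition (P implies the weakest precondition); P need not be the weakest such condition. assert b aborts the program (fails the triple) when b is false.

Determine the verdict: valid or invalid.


Working backward. After the program, the postcondition 3*g - 9 <= -9 must hold; in canonical form it is 3*g <= 0.
Before w := 2*w - 6: 3*g <= 0
Before tot := c + 9: 3*g <= 0
Before c := w + 8: 3*g <= 0
Before assert tot > 6 || c > 5: (tot > 6 || c > 5) && 3*g <= 0
Before w := c - 2: (tot > 6 || c > 5) && 3*g <= 0
The weakest precondition is (tot > 6 || c > 5) && 3*g <= 0.
Check whether (tot > 6 || c > 5) && 3*g <= 4 implies it.
Countermodel: at the initial state c = 5, g = 1, tot = 7, the precondition holds but the weakest precondition fails.
Answer: invalid


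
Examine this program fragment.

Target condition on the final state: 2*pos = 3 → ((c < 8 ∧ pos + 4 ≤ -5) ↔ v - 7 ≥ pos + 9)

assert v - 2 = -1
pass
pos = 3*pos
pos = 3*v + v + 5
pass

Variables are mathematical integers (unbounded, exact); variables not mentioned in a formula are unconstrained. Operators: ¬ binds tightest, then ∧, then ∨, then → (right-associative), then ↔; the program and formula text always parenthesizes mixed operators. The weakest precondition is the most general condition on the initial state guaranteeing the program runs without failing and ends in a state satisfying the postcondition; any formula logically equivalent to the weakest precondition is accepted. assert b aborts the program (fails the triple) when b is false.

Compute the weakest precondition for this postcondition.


Working backward. After the program, the postcondition 2*pos = 3 → ((c < 8 ∧ pos + 4 ≤ -5) ↔ v - 7 ≥ pos + 9) must hold; in canonical form it is 2*pos = 3 → ((c < 8 ∧ pos ≤ -9) ↔ v ≥ pos + 16).
Before skip: 2*pos = 3 → ((c < 8 ∧ pos ≤ -9) ↔ v ≥ pos + 16)
Before pos := 3*v + v + 5: 8*v = -7 → ((c < 8 ∧ 4*v ≤ -14) ↔ 3*v ≤ -21)
Before pos := 3*pos: 8*v = -7 → ((c < 8 ∧ 4*v ≤ -14) ↔ 3*v ≤ -21)
Before skip: 8*v = -7 → ((c < 8 ∧ 4*v ≤ -14) ↔ 3*v ≤ -21)
Before assert v - 2 = -1: v = 1 ∧ (8*v = -7 → ((c < 8 ∧ 4*v ≤ -14) ↔ 3*v ≤ -21))
Answer: WP = v = 1 ∧ (8*v = -7 → ((c < 8 ∧ 4*v ≤ -14) ↔ 3*v ≤ -21))


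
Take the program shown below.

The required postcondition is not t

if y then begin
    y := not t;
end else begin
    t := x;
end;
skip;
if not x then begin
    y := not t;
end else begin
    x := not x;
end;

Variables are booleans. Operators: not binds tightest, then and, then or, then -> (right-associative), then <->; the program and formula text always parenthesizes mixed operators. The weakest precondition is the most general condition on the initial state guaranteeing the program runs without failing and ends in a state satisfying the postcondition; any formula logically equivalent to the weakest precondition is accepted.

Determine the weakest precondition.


Working backward. After the program, not t must hold.
Then branch requires not t; else branch requires not t.
Before the if: ((not x) -> (not t)) and (x -> (not t))
Before skip: ((not x) -> (not t)) and (x -> (not t))
Then branch requires ((not x) -> (not t)) and (x -> (not t)); else branch requires x -> (not x).
Before the if: (y -> (((not x) -> (not t)) and (x -> (not t)))) and ((not y) -> (x -> (not x)))
Answer: WP = (y -> (((not x) -> (not t)) and (x -> (not t)))) and ((not y) -> (x -> (not x)))


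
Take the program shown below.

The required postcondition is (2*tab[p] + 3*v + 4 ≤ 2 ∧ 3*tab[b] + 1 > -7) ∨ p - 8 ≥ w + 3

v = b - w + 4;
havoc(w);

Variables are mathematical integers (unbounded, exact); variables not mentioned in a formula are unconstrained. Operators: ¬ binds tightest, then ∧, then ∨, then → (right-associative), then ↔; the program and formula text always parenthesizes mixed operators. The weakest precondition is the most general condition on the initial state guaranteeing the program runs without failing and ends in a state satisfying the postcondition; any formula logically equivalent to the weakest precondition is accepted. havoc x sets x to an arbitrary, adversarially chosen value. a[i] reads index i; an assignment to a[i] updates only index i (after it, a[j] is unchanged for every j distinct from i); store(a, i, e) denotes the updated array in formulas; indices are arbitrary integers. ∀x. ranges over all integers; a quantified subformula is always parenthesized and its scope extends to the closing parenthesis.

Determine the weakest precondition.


Working backward. After the program, the postcondition (2*tab[p] + 3*v + 4 ≤ 2 ∧ 3*tab[b] + 1 > -7) ∨ p - 8 ≥ w + 3 must hold; in canonical form it is (2*tab[p] + 3*v ≤ -2 ∧ 3*tab[b] > -8) ∨ p ≥ w + 11.
Before havoc w: ∀w_1. ((2*tab[p] + 3*v ≤ -2 ∧ 3*tab[b] > -8) ∨ p ≥ w_1 + 11)
Before v := b - w + 4: ∀w_1. ((2*tab[p] + 3*b ≤ 3*w - 14 ∧ 3*tab[b] > -8) ∨ p ≥ w_1 + 11)
Answer: WP = ∀w_1. ((2*tab[p] + 3*b ≤ 3*w - 14 ∧ 3*tab[b] > -8) ∨ p ≥ w_1 + 11)


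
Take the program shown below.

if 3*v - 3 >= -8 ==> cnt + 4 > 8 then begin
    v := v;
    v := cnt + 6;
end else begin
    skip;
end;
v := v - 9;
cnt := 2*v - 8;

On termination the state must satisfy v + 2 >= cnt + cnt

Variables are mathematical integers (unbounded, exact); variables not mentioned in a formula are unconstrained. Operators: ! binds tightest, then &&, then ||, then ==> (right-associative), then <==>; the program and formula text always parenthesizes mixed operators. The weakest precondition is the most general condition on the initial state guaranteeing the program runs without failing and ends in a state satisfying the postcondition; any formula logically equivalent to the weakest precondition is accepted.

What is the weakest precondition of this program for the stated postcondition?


Working backward. After the program, the postcondition v + 2 >= cnt + cnt must hold; in canonical form it is v >= 2*cnt - 2.
Before cnt := 2*v - 8: 3*v <= 18
Before v := v - 9: 3*v <= 45
Then branch requires 3*cnt <= 27; else branch requires 3*v <= 45.
Before the if: ((3*v >= -5 ==> cnt > 4) ==> 3*cnt <= 27) && ((!(3*v >= -5 ==> cnt > 4)) ==> 3*v <= 45)
Answer: WP = ((3*v >= -5 ==> cnt > 4) ==> 3*cnt <= 27) && ((!(3*v >= -5 ==> cnt > 4)) ==> 3*v <= 45)


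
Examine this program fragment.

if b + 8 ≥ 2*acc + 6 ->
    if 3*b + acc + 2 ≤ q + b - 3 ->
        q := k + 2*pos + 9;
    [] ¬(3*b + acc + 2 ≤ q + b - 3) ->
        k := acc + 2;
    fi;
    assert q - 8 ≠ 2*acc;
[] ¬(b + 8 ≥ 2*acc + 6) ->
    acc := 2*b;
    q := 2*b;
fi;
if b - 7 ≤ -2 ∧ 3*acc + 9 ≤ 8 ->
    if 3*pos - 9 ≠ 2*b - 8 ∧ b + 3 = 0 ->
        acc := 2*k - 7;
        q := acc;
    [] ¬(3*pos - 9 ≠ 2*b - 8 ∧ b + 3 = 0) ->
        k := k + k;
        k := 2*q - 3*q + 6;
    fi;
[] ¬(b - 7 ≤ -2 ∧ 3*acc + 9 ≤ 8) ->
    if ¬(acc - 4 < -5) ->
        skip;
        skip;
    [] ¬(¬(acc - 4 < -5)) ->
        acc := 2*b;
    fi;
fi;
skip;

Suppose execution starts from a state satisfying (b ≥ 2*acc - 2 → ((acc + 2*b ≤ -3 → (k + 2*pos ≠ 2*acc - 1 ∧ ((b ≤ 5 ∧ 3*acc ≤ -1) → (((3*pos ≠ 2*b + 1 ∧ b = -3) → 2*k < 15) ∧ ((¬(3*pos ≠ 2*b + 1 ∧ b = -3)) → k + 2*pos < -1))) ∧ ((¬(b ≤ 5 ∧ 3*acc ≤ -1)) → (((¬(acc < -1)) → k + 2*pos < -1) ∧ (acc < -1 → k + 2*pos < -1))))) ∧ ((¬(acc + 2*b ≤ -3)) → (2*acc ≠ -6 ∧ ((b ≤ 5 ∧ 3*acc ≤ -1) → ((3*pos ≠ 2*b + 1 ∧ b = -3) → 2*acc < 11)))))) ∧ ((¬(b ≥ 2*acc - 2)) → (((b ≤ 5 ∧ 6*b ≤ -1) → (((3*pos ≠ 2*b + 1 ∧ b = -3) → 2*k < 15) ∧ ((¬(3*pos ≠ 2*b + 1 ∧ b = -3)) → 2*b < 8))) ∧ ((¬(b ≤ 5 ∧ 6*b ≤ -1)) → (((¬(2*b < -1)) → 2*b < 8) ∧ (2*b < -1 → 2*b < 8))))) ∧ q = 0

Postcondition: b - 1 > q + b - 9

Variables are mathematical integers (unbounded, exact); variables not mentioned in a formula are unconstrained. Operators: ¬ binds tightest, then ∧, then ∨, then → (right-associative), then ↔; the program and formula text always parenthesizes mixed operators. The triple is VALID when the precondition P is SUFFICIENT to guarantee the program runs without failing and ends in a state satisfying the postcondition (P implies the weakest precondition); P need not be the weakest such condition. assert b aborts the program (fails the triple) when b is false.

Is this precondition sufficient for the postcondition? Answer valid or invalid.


Working backward. After the program, the postcondition b - 1 > q + b - 9 must hold; in canonical form it is q < 8.
Before skip: q < 8
Then branch requires ((3*pos ≠ 2*b + 1 ∧ b = -3) → 2*k < 15) ∧ ((¬(3*pos ≠ 2*b + 1 ∧ b = -3)) → q < 8); else branch requires ((¬(acc < -1)) → q < 8) ∧ (acc < -1 → q < 8).
Before the if: ((b ≤ 5 ∧ 3*acc ≤ -1) → (((3*pos ≠ 2*b + 1 ∧ b = -3) → 2*k < 15) ∧ ((¬(3*pos ≠ 2*b + 1 ∧ b = -3)) → q < 8))) ∧ ((¬(b ≤ 5 ∧ 3*acc ≤ -1)) → (((¬(acc < -1)) → q < 8) ∧ (acc < -1 → q < 8)))
Then branch requires (acc + 2*b ≤ q - 5 → (k + 2*pos ≠ 2*acc - 1 ∧ ((b ≤ 5 ∧ 3*acc ≤ -1) → (((3*pos ≠ 2*b + 1 ∧ b = -3) → 2*k < 15) ∧ ((¬(3*pos ≠ 2*b + 1 ∧ b = -3)) → k + 2*pos < -1))) ∧ ((¬(b ≤ 5 ∧ 3*acc ≤ -1)) → (((¬(acc < -1)) → k + 2*pos < -1) ∧ (acc < -1 → k + 2*pos < -1))))) ∧ ((¬(acc + 2*b ≤ q - 5)) → (q ≠ 2*acc + 8 ∧ ((b ≤ 5 ∧ 3*acc ≤ -1) → (((3*pos ≠ 2*b + 1 ∧ b = -3) → 2*acc < 11) ∧ ((¬(3*pos ≠ 2*b + 1 ∧ b = -3)) → q < 8))) ∧ ((¬(b ≤ 5 ∧ 3*acc ≤ -1)) → (((¬(acc < -1)) → q < 8) ∧ (acc < -1 → q < 8))))); else branch requires ((b ≤ 5 ∧ 6*b ≤ -1) → (((3*pos ≠ 2*b + 1 ∧ b = -3) → 2*k < 15) ∧ ((¬(3*pos ≠ 2*b + 1 ∧ b = -3)) → 2*b < 8))) ∧ ((¬(b ≤ 5 ∧ 6*b ≤ -1)) → (((¬(2*b < -1)) → 2*b < 8) ∧ (2*b < -1 → 2*b < 8))).
Before the if: (b ≥ 2*acc - 2 → ((acc + 2*b ≤ q - 5 → (k + 2*pos ≠ 2*acc - 1 ∧ ((b ≤ 5 ∧ 3*acc ≤ -1) → (((3*pos ≠ 2*b + 1 ∧ b = -3) → 2*k < 15) ∧ ((¬(3*pos ≠ 2*b + 1 ∧ b = -3)) → k + 2*pos < -1))) ∧ ((¬(b ≤ 5 ∧ 3*acc ≤ -1)) → (((¬(acc < -1)) → k + 2*pos < -1) ∧ (acc < -1 → k + 2*pos < -1))))) ∧ ((¬(acc + 2*b ≤ q - 5)) → (q ≠ 2*acc + 8 ∧ ((b ≤ 5 ∧ 3*acc ≤ -1) → (((3*pos ≠ 2*b + 1 ∧ b = -3) → 2*acc < 11) ∧ ((¬(3*pos ≠ 2*b + 1 ∧ b = -3)) → q < 8))) ∧ ((¬(b ≤ 5 ∧ 3*acc ≤ -1)) → (((¬(acc < -1)) → q < 8) ∧ (acc < -1 → q < 8))))))) ∧ ((¬(b ≥ 2*acc - 2)) → (((b ≤ 5 ∧ 6*b ≤ -1) → (((3*pos ≠ 2*b + 1 ∧ b = -3) → 2*k < 15) ∧ ((¬(3*pos ≠ 2*b + 1 ∧ b = -3)) → 2*b < 8))) ∧ ((¬(b ≤ 5 ∧ 6*b ≤ -1)) → (((¬(2*b < -1)) → 2*b < 8) ∧ (2*b < -1 → 2*b < 8)))))
The weakest precondition is (b ≥ 2*acc - 2 → ((acc + 2*b ≤ q - 5 → (k + 2*pos ≠ 2*acc - 1 ∧ ((b ≤ 5 ∧ 3*acc ≤ -1) → (((3*pos ≠ 2*b + 1 ∧ b = -3) → 2*k < 15) ∧ ((¬(3*pos ≠ 2*b + 1 ∧ b = -3)) → k + 2*pos < -1))) ∧ ((¬(b ≤ 5 ∧ 3*acc ≤ -1)) → (((¬(acc < -1)) → k + 2*pos < -1) ∧ (acc < -1 → k + 2*pos < -1))))) ∧ ((¬(acc + 2*b ≤ q - 5)) → (q ≠ 2*acc + 8 ∧ ((b ≤ 5 ∧ 3*acc ≤ -1) → (((3*pos ≠ 2*b + 1 ∧ b = -3) → 2*acc < 11) ∧ ((¬(3*pos ≠ 2*b + 1 ∧ b = -3)) → q < 8))) ∧ ((¬(b ≤ 5 ∧ 3*acc ≤ -1)) → (((¬(acc < -1)) → q < 8) ∧ (acc < -1 → q < 8))))))) ∧ ((¬(b ≥ 2*acc - 2)) → (((b ≤ 5 ∧ 6*b ≤ -1) → (((3*pos ≠ 2*b + 1 ∧ b = -3) → 2*k < 15) ∧ ((¬(3*pos ≠ 2*b + 1 ∧ b = -3)) → 2*b < 8))) ∧ ((¬(b ≤ 5 ∧ 6*b ≤ -1)) → (((¬(2*b < -1)) → 2*b < 8) ∧ (2*b < -1 → 2*b < 8))))).
Check whether (b ≥ 2*acc - 2 → ((acc + 2*b ≤ -3 → (k + 2*pos ≠ 2*acc - 1 ∧ ((b ≤ 5 ∧ 3*acc ≤ -1) → (((3*pos ≠ 2*b + 1 ∧ b = -3) → 2*k < 15) ∧ ((¬(3*pos ≠ 2*b + 1 ∧ b = -3)) → k + 2*pos < -1))) ∧ ((¬(b ≤ 5 ∧ 3*acc ≤ -1)) → (((¬(acc < -1)) → k + 2*pos < -1) ∧ (acc < -1 → k + 2*pos < -1))))) ∧ ((¬(acc + 2*b ≤ -3)) → (2*acc ≠ -6 ∧ ((b ≤ 5 ∧ 3*acc ≤ -1) → ((3*pos ≠ 2*b + 1 ∧ b = -3) → 2*acc < 11)))))) ∧ ((¬(b ≥ 2*acc - 2)) → (((b ≤ 5 ∧ 6*b ≤ -1) → (((3*pos ≠ 2*b + 1 ∧ b = -3) → 2*k < 15) ∧ ((¬(3*pos ≠ 2*b + 1 ∧ b = -3)) → 2*b < 8))) ∧ ((¬(b ≤ 5 ∧ 6*b ≤ -1)) → (((¬(2*b < -1)) → 2*b < 8) ∧ (2*b < -1 → 2*b < 8))))) ∧ q = 0 implies it.
Countermodel: at the initial state acc = -4, b = 1, k = -10, pos = 0, q = 0, the precondition holds but the weakest precondition fails.
Answer: invalid


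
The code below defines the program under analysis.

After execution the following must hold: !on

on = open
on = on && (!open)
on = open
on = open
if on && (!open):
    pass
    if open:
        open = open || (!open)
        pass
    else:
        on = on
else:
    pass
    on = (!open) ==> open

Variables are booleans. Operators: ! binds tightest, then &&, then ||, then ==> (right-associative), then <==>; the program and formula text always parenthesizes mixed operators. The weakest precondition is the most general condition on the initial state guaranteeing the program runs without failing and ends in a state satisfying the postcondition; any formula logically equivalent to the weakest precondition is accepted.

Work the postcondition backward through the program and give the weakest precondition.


Working backward. After the program, !on must hold.
Then branch requires (open ==> (!on)) && ((!open) ==> (!on)); else branch requires !((!open) ==> open).
Before the if: ((on && (!open)) ==> ((open ==> (!on)) && ((!open) ==> (!on)))) && ((!(on && (!open))) ==> (!((!open) ==> open)))
Before on := open: !((!open) ==> open)
Before on := open: !((!open) ==> open)
Before on := on && (!open): !((!open) ==> open)
Before on := open: !((!open) ==> open)
Answer: WP = !((!open) ==> open)


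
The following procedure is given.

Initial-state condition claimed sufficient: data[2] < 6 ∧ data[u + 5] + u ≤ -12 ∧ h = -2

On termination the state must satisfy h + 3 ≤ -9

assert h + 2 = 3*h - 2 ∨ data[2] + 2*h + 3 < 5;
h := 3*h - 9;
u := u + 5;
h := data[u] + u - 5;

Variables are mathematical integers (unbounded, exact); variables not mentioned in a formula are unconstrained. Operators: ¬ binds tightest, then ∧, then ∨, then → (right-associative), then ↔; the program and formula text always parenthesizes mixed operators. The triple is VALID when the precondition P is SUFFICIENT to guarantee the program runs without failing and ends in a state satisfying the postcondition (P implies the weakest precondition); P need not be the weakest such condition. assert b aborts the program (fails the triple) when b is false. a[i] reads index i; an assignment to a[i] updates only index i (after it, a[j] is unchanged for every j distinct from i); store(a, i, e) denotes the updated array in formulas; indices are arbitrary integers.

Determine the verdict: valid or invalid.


Working backward. After the program, the postcondition h + 3 ≤ -9 must hold; in canonical form it is h ≤ -12.
Before h := data[u] + u - 5: data[u] + u ≤ -7
Before u := u + 5: data[u + 5] + u ≤ -12
Before h := 3*h - 9: data[u + 5] + u ≤ -12
Before assert h + 2 = 3*h - 2 ∨ data[2] + 2*h + 3 < 5: (2*h = 4 ∨ data[2] + 2*h < 2) ∧ data[u + 5] + u ≤ -12
The weakest precondition is (2*h = 4 ∨ data[2] + 2*h < 2) ∧ data[u + 5] + u ≤ -12.
Check whether data[2] < 6 ∧ data[u + 5] + u ≤ -12 ∧ h = -2 implies it.
Every state satisfying the precondition satisfies the weakest precondition: the implication holds.
Answer: valid


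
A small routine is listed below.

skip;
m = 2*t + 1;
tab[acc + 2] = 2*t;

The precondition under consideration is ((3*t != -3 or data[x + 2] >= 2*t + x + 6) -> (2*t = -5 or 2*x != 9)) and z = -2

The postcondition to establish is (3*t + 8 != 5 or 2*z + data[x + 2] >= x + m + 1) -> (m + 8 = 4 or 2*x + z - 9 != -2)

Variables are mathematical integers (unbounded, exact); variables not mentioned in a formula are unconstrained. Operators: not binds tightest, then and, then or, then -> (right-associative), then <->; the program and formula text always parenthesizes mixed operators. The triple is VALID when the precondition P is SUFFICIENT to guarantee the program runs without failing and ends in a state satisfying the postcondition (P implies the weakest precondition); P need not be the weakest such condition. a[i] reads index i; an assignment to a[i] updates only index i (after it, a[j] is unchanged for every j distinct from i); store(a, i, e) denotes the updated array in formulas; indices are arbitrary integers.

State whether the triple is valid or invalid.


Working backward. After the program, the postcondition (3*t + 8 != 5 or 2*z + data[x + 2] >= x + m + 1) -> (m + 8 = 4 or 2*x + z - 9 != -2) must hold; in canonical form it is (3*t != -3 or data[x + 2] + 2*z >= m + x + 1) -> (m = -4 or 2*x + z != 7).
Before tab[acc + 2] := 2*t: (3*t != -3 or data[x + 2] + 2*z >= m + x + 1) -> (m = -4 or 2*x + z != 7)
Before m := 2*t + 1: (3*t != -3 or data[x + 2] + 2*z >= 2*t + x + 2) -> (2*t = -5 or 2*x + z != 7)
Before skip: (3*t != -3 or data[x + 2] + 2*z >= 2*t + x + 2) -> (2*t = -5 or 2*x + z != 7)
The weakest precondition is (3*t != -3 or data[x + 2] + 2*z >= 2*t + x + 2) -> (2*t = -5 or 2*x + z != 7).
Check whether ((3*t != -3 or data[x + 2] >= 2*t + x + 6) -> (2*t = -5 or 2*x != 9)) and z = -2 implies it.
Every state satisfying the precondition satisfies the weakest precondition: the implication holds.
Answer: valid


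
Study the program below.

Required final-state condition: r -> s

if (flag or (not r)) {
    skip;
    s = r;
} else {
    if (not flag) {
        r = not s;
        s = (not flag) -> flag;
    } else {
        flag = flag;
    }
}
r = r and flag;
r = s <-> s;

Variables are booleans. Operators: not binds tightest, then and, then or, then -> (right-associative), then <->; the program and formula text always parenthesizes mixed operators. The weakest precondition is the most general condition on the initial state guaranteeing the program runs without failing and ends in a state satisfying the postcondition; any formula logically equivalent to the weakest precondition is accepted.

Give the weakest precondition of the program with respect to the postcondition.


Working backward. After the program, r -> s must hold.
Before r := s <-> s: s
Before r := r and flag: s
Then branch requires r; else branch requires ((not flag) -> ((not flag) -> flag)) and (flag -> s).
Before the if: ((flag or (not r)) -> r) and ((not (flag or (not r))) -> (((not flag) -> ((not flag) -> flag)) and (flag -> s)))
Answer: WP = ((flag or (not r)) -> r) and ((not (flag or (not r))) -> (((not flag) -> ((not flag) -> flag)) and (flag -> s)))


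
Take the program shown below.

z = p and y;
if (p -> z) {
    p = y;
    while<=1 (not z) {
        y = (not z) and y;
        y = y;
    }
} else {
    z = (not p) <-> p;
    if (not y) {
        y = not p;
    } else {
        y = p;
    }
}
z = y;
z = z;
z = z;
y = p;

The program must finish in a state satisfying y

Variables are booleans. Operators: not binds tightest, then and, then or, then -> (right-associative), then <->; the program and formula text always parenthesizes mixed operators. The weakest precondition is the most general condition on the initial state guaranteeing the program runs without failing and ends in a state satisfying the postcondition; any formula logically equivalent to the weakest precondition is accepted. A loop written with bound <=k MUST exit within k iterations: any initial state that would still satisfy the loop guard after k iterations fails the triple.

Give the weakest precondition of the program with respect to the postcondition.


Working backward. After the program, y must hold.
Before y := p: p
Before z := z: p
Before z := z: p
Before z := y: p
Then branch requires ((not z) -> (z and y)) and (z -> y); else branch requires ((not y) -> p) and (y -> p).
Before the if: ((p -> z) -> (((not z) -> (z and y)) and (z -> y))) and ((not (p -> z)) -> (((not y) -> p) and (y -> p)))
Before z := p and y: ((p -> (p and y)) -> (((not (p and y)) -> (p and y)) and ((p and y) -> y))) and ((not (p -> (p and y))) -> (((not y) -> p) and (y -> p)))
Answer: WP = ((p -> (p and y)) -> (((not (p and y)) -> (p and y)) and ((p and y) -> y))) and ((not (p -> (p and y))) -> (((not y) -> p) and (y -> p)))


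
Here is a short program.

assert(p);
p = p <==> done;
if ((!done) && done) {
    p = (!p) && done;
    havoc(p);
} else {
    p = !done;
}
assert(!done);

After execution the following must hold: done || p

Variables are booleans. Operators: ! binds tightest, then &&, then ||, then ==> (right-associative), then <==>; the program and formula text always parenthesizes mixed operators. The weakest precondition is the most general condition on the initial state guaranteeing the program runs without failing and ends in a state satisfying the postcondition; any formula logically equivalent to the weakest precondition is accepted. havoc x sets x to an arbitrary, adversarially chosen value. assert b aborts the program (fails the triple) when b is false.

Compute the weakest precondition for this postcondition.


Working backward. After the program, done || p must hold.
Before assert !done: (!done) && (done || p)
Then branch requires false; else branch requires !done.
Before the if: !done
Before p := p <==> done: !done
Before assert p: p && (!done)
Answer: WP = p && (!done)


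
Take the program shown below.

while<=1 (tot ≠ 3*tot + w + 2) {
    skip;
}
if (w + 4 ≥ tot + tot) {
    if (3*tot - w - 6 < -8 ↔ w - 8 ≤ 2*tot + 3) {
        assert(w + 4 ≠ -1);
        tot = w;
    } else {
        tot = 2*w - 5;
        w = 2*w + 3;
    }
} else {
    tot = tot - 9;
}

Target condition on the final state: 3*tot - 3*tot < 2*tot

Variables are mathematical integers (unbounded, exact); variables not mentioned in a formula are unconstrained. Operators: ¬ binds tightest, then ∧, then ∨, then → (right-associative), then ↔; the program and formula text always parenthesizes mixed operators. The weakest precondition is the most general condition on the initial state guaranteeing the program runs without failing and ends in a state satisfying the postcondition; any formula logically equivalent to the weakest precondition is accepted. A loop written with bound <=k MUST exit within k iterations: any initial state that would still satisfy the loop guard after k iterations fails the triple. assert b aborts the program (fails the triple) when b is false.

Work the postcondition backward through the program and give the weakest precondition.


Working backward. After the program, the postcondition 3*tot - 3*tot < 2*tot must hold; in canonical form it is 2*tot > 0.
Then branch requires ((3*tot < w - 2 ↔ w ≤ 2*tot + 11) → (w ≠ -5 ∧ 2*w > 0)) ∧ ((¬(3*tot < w - 2 ↔ w ≤ 2*tot + 11)) → 4*w > 10); else branch requires 2*tot > 18.
Before the if: (w ≥ 2*tot - 4 → (((3*tot < w - 2 ↔ w ≤ 2*tot + 11) → (w ≠ -5 ∧ 2*w > 0)) ∧ ((¬(3*tot < w - 2 ↔ w ≤ 2*tot + 11)) → 4*w > 10))) ∧ ((¬(w ≥ 2*tot - 4)) → 2*tot > 18)
Before the loop (bound <=1), unroll the exhaustion recursion (WP_0 = exit-now case; WP_j = one more guarded iteration, up to j = 1):
  WP_0: (¬(2*tot + w ≠ -2)) ∧ (w ≥ 2*tot - 4 → (((3*tot < w - 2 ↔ w ≤ 2*tot + 11) → (w ≠ -5 ∧ 2*w > 0)) ∧ ((¬(3*tot < w - 2 ↔ w ≤ 2*tot + 11)) → 4*w > 10))) ∧ ((¬(w ≥ 2*tot - 4)) → 2*tot > 18)
  WP_1: (2*tot + w ≠ -2 → ((¬(2*tot + w ≠ -2)) ∧ (w ≥ 2*tot - 4 → (((3*tot < w - 2 ↔ w ≤ 2*tot + 11) → (w ≠ -5 ∧ 2*w > 0)) ∧ ((¬(3*tot < w - 2 ↔ w ≤ 2*tot + 11)) → 4*w > 10))) ∧ ((¬(w ≥ 2*tot - 4)) → 2*tot > 18))) ∧ ((¬(2*tot + w ≠ -2)) → ((w ≥ 2*tot - 4 → (((3*tot < w - 2 ↔ w ≤ 2*tot + 11) → (w ≠ -5 ∧ 2*w > 0)) ∧ ((¬(3*tot < w - 2 ↔ w ≤ 2*tot + 11)) → 4*w > 10))) ∧ ((¬(w ≥ 2*tot - 4)) → 2*tot > 18)))
So before the loop: (2*tot + w ≠ -2 → ((¬(2*tot + w ≠ -2)) ∧ (w ≥ 2*tot - 4 → (((3*tot < w - 2 ↔ w ≤ 2*tot + 11) → (w ≠ -5 ∧ 2*w > 0)) ∧ ((¬(3*tot < w - 2 ↔ w ≤ 2*tot + 11)) → 4*w > 10))) ∧ ((¬(w ≥ 2*tot - 4)) → 2*tot > 18))) ∧ ((¬(2*tot + w ≠ -2)) → ((w ≥ 2*tot - 4 → (((3*tot < w - 2 ↔ w ≤ 2*tot + 11) → (w ≠ -5 ∧ 2*w > 0)) ∧ ((¬(3*tot < w - 2 ↔ w ≤ 2*tot + 11)) → 4*w > 10))) ∧ ((¬(w ≥ 2*tot - 4)) → 2*tot > 18)))
Answer: WP = (2*tot + w ≠ -2 → ((¬(2*tot + w ≠ -2)) ∧ (w ≥ 2*tot - 4 → (((3*tot < w - 2 ↔ w ≤ 2*tot + 11) → (w ≠ -5 ∧ 2*w > 0)) ∧ ((¬(3*tot < w - 2 ↔ w ≤ 2*tot + 11)) → 4*w > 10))) ∧ ((¬(w ≥ 2*tot - 4)) → 2*tot > 18))) ∧ ((¬(2*tot + w ≠ -2)) → ((w ≥ 2*tot - 4 → (((3*tot < w - 2 ↔ w ≤ 2*tot + 11) → (w ≠ -5 ∧ 2*w > 0)) ∧ ((¬(3*tot < w - 2 ↔ w ≤ 2*tot + 11)) → 4*w > 10))) ∧ ((¬(w ≥ 2*tot - 4)) → 2*tot > 18)))


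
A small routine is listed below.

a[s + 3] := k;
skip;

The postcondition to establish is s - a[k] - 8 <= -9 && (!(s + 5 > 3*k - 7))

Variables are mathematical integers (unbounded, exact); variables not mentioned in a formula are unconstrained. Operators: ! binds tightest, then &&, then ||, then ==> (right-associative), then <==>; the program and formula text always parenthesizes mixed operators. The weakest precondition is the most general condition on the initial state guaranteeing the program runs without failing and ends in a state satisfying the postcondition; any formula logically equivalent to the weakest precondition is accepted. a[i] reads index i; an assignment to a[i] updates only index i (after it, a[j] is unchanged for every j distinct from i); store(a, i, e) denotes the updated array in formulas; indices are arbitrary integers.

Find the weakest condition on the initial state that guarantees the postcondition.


Working backward. After the program, the postcondition s - a[k] - 8 <= -9 && (!(s + 5 > 3*k - 7)) must hold; in canonical form it is s <= a[k] - 1 && (!(s > 3*k - 12)).
Before skip: s <= a[k] - 1 && (!(s > 3*k - 12))
Before a[s + 3] := k: s <= store(a, s + 3, k)[k] - 1 && (!(s > 3*k - 12))
Answer: WP = s <= store(a, s + 3, k)[k] - 1 && (!(s > 3*k - 12))


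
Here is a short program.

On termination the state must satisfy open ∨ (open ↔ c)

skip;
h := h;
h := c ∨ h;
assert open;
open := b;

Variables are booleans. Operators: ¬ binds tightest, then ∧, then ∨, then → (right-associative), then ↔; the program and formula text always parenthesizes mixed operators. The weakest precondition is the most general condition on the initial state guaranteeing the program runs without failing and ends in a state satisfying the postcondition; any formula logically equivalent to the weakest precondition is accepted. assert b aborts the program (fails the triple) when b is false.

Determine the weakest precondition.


Working backward. After the program, open ∨ (open ↔ c) must hold.
Before open := b: b ∨ (b ↔ c)
Before assert open: open ∧ (b ∨ (b ↔ c))
Before h := c ∨ h: open ∧ (b ∨ (b ↔ c))
Before h := h: open ∧ (b ∨ (b ↔ c))
Before skip: open ∧ (b ∨ (b ↔ c))
Answer: WP = open ∧ (b ∨ (b ↔ c))


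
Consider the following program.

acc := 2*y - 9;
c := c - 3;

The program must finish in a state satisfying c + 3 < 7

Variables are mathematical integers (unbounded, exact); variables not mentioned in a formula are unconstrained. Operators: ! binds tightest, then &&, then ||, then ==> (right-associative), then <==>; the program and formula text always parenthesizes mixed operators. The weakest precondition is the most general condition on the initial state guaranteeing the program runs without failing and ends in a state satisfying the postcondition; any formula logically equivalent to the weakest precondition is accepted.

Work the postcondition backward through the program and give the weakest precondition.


Working backward. After the program, the postcondition c + 3 < 7 must hold; in canonical form it is c < 4.
Before c := c - 3: c < 7
Before acc := 2*y - 9: c < 7
Answer: WP = c < 7


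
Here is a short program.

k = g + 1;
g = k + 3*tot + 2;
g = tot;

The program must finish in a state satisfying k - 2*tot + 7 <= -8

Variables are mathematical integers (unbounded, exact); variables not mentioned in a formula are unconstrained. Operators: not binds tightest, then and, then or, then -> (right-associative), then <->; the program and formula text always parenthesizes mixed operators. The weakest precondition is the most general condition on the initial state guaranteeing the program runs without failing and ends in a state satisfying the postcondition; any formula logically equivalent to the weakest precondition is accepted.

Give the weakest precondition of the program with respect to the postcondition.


Working backward. After the program, the postcondition k - 2*tot + 7 <= -8 must hold; in canonical form it is k <= 2*tot - 15.
Before g := tot: k <= 2*tot - 15
Before g := k + 3*tot + 2: k <= 2*tot - 15
Before k := g + 1: g <= 2*tot - 16
Answer: WP = g <= 2*tot - 16


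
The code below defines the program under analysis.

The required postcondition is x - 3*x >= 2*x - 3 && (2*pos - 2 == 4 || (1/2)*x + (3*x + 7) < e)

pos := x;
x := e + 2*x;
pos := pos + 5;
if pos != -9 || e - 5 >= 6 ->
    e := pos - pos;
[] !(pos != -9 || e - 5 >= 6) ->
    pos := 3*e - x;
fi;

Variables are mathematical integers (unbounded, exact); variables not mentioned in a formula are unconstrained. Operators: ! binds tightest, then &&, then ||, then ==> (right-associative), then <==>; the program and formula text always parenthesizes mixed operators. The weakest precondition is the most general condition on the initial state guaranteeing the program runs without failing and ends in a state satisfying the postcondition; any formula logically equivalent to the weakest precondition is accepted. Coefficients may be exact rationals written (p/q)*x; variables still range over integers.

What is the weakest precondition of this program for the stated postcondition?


Working backward. After the program, the postcondition x - 3*x >= 2*x - 3 && (2*pos - 2 == 4 || (1/2)*x + (3*x + 7) < e) must hold; in canonical form it is 4*x <= 3 && (2*pos == 6 || (7/2)*x < e - 7).
Then branch requires 4*x <= 3 && (2*pos == 6 || (7/2)*x < -7); else branch requires 4*x <= 3 && (6*e == 2*x + 6 || (7/2)*x < e - 7).
Before the if: ((pos != -9 || e >= 11) ==> (4*x <= 3 && (2*pos == 6 || (7/2)*x < -7))) && ((!(pos != -9 || e >= 11)) ==> (4*x <= 3 && (6*e == 2*x + 6 || (7/2)*x < e - 7)))
Before pos := pos + 5: ((pos != -14 || e >= 11) ==> (4*x <= 3 && (2*pos == -4 || (7/2)*x < -7))) && ((!(pos != -14 || e >= 11)) ==> (4*x <= 3 && (6*e == 2*x + 6 || (7/2)*x < e - 7)))
Before x := e + 2*x: ((pos != -14 || e >= 11) ==> (4*e + 8*x <= 3 && (2*pos == -4 || (7/2)*e + 7*x < -7))) && ((!(pos != -14 || e >= 11)) ==> (4*e + 8*x <= 3 && (4*e == 4*x + 6 || (5/2)*e + 7*x < -7)))
Before pos := x: ((x != -14 || e >= 11) ==> (4*e + 8*x <= 3 && (2*x == -4 || (7/2)*e + 7*x < -7))) && ((!(x != -14 || e >= 11)) ==> (4*e + 8*x <= 3 && (4*e == 4*x + 6 || (5/2)*e + 7*x < -7)))
Answer: WP = ((x != -14 || e >= 11) ==> (4*e + 8*x <= 3 && (2*x == -4 || (7/2)*e + 7*x < -7))) && ((!(x != -14 || e >= 11)) ==> (4*e + 8*x <= 3 && (4*e == 4*x + 6 || (5/2)*e + 7*x < -7)))
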